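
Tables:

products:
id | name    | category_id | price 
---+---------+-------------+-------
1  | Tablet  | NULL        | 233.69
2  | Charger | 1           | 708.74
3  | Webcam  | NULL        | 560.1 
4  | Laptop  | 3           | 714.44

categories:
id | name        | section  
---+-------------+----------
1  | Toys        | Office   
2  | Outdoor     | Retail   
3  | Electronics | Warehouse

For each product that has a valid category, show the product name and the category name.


INNER JOIN keeps only products rows whose category_id matches an id in categories. Walk through each product:
  - product 1 (Tablet): category_id=NULL, no match -> dropped
  - product 2 (Charger): category_id=1 -> matches Toys
  - product 3 (Webcam): category_id=NULL, no match -> dropped
  - product 4 (Laptop): category_id=3 -> matches Electronics
So 2 of 4 rows are dropped.

SQL:
SELECT a.name, b.name AS category
FROM products a
INNER JOIN categories b ON a.category_id = b.id

Result:
name    | category   
--------+------------
Charger | Toys       
Laptop  | Electronics


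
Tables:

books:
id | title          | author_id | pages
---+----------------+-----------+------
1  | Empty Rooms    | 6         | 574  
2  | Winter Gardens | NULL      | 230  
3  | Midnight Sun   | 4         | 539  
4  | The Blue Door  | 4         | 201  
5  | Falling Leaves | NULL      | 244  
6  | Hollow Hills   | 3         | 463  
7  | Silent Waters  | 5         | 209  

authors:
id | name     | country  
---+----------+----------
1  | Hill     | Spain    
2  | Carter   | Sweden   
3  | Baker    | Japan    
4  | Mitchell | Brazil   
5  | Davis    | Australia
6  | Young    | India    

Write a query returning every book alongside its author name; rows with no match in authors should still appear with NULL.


LEFT JOIN keeps every row from books (the left table); where author_id has no match in authors, the author columns become NULL. Walk through each book:
  - book 1 (Empty Rooms): author_id=6 -> matches Young
  - book 2 (Winter Gardens): author_id=NULL, no match -> kept with NULL
  - book 3 (Midnight Sun): author_id=4 -> matches Mitchell
  - book 4 (The Blue Door): author_id=4 -> matches Mitchell
  - book 5 (Falling Leaves): author_id=NULL, no match -> kept with NULL
  - book 6 (Hollow Hills): author_id=3 -> matches Baker
  - book 7 (Silent Waters): author_id=5 -> matches Davis
All 7 rows appear; 2 have NULL author.

SQL:
SELECT a.title, b.name AS author
FROM books a
LEFT JOIN authors b ON a.author_id = b.id

Result:
title          | author  
---------------+---------
Empty Rooms    | Young   
Winter Gardens | NULL    
Midnight Sun   | Mitchell
The Blue Door  | Mitchell
Falling Leaves | NULL    
Hollow Hills   | Baker   
Silent Waters  | Davis   


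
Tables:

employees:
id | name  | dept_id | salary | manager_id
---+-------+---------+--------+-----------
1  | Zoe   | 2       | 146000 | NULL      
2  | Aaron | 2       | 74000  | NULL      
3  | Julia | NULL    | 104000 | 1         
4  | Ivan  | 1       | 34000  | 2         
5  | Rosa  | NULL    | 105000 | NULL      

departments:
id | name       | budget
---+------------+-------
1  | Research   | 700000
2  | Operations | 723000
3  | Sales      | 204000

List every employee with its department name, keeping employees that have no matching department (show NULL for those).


LEFT JOIN keeps every row from employees (the left table); where dept_id has no match in departments, the department columns become NULL. Walk through each employee:
  - employee 1 (Zoe): dept_id=2 -> matches Operations
  - employee 2 (Aaron): dept_id=2 -> matches Operations
  - employee 3 (Julia): dept_id=NULL, no match -> kept with NULL
  - employee 4 (Ivan): dept_id=1 -> matches Research
  - employee 5 (Rosa): dept_id=NULL, no match -> kept with NULL
All 5 rows appear; 2 have NULL department.

SQL:
SELECT a.name, b.name AS department
FROM employees a
LEFT JOIN departments b ON a.dept_id = b.id

Result:
name  | department
------+-----------
Zoe   | Operations
Aaron | Operations
Julia | NULL      
Ivan  | Research  
Rosa  | NULL      


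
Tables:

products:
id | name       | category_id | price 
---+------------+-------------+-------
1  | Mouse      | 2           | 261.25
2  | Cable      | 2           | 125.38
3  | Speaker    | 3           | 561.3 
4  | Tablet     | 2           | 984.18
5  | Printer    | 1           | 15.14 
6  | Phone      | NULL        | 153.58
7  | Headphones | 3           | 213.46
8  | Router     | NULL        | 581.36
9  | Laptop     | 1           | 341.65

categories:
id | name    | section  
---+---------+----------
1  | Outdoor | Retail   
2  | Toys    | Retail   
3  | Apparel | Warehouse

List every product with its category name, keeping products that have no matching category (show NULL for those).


LEFT JOIN keeps every row from products (the left table); where category_id has no match in categories, the category columns become NULL. Walk through each product:
  - product 1 (Mouse): category_id=2 -> matches Toys
  - product 2 (Cable): category_id=2 -> matches Toys
  - product 3 (Speaker): category_id=3 -> matches Apparel
  - product 4 (Tablet): category_id=2 -> matches Toys
  - product 5 (Printer): category_id=1 -> matches Outdoor
  - product 6 (Phone): category_id=NULL, no match -> kept with NULL
  - product 7 (Headphones): category_id=3 -> matches Apparel
  - product 8 (Router): category_id=NULL, no match -> kept with NULL
  - product 9 (Laptop): category_id=1 -> matches Outdoor
All 9 rows appear; 2 have NULL category.

SQL:
SELECT a.name, b.name AS category
FROM products a
LEFT JOIN categories b ON a.category_id = b.id

Result:
name       | category
-----------+---------
Mouse      | Toys    
Cable      | Toys    
Speaker    | Apparel 
Tablet     | Toys    
Printer    | Outdoor 
Phone      | NULL    
Headphones | Apparel 
Router     | NULL    
Laptop     | Outdoor 


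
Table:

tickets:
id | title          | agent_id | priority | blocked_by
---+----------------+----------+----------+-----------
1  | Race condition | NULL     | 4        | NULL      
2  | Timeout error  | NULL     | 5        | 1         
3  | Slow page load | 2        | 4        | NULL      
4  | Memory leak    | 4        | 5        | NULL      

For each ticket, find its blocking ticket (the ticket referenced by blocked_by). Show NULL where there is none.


This is a self-join: tickets is joined to a second copy of itself, matching each row's blocked_by to another row's id. Use LEFT JOIN so rows with blocked_by=NULL are kept.
  - ticket 1 (Race condition): blocked_by=NULL -> NULL
  - ticket 2 (Timeout error): blocked_by=1 -> Race condition
  - ticket 3 (Slow page load): blocked_by=NULL -> NULL
  - ticket 4 (Memory leak): blocked_by=NULL -> NULL

SQL:
SELECT a.title AS item, b.title AS blocked_by
FROM tickets a
LEFT JOIN tickets b ON a.blocked_by = b.id

Result:
item           | blocked_by    
---------------+---------------
Race condition | NULL          
Timeout error  | Race condition
Slow page load | NULL          
Memory leak    | NULL          


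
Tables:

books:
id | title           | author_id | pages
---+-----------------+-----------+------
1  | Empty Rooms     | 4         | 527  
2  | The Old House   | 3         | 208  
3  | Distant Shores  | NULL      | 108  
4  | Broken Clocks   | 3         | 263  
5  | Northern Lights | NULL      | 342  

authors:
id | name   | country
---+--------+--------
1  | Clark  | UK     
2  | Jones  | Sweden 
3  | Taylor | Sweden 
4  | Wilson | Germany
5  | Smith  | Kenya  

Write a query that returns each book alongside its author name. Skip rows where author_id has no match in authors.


INNER JOIN keeps only books rows whose author_id matches an id in authors. Walk through each book:
  - book 1 (Empty Rooms): author_id=4 -> matches Wilson
  - book 2 (The Old House): author_id=3 -> matches Taylor
  - book 3 (Distant Shores): author_id=NULL, no match -> dropped
  - book 4 (Broken Clocks): author_id=3 -> matches Taylor
  - book 5 (Northern Lights): author_id=NULL, no match -> dropped
So 2 of 5 rows are dropped.

SQL:
SELECT a.title, b.name AS author
FROM books a
INNER JOIN authors b ON a.author_id = b.id

Result:
title         | author
--------------+-------
Empty Rooms   | Wilson
The Old House | Taylor
Broken Clocks | Taylor


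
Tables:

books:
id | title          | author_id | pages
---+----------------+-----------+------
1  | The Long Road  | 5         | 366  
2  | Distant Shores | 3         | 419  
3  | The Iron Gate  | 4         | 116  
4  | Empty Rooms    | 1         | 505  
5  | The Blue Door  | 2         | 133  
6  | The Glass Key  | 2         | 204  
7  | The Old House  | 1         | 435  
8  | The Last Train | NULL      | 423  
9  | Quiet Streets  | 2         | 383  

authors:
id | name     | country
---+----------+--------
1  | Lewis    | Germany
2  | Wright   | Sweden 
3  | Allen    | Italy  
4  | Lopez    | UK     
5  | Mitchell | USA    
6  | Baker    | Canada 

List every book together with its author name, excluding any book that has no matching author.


INNER JOIN keeps only books rows whose author_id matches an id in authors. Walk through each book:
  - book 1 (The Long Road): author_id=5 -> matches Mitchell
  - book 2 (Distant Shores): author_id=3 -> matches Allen
  - book 3 (The Iron Gate): author_id=4 -> matches Lopez
  - book 4 (Empty Rooms): author_id=1 -> matches Lewis
  - book 5 (The Blue Door): author_id=2 -> matches Wright
  - book 6 (The Glass Key): author_id=2 -> matches Wright
  - book 7 (The Old House): author_id=1 -> matches Lewis
  - book 8 (The Last Train): author_id=NULL, no match -> dropped
  - book 9 (Quiet Streets): author_id=2 -> matches Wright
So 1 of 9 rows is dropped.

SQL:
SELECT a.title, b.name AS author
FROM books a
INNER JOIN authors b ON a.author_id = b.id

Result:
title          | author  
---------------+---------
The Long Road  | Mitchell
Distant Shores | Allen   
The Iron Gate  | Lopez   
Empty Rooms    | Lewis   
The Blue Door  | Wright  
The Glass Key  | Wright  
The Old House  | Lewis   
Quiet Streets  | Wright  


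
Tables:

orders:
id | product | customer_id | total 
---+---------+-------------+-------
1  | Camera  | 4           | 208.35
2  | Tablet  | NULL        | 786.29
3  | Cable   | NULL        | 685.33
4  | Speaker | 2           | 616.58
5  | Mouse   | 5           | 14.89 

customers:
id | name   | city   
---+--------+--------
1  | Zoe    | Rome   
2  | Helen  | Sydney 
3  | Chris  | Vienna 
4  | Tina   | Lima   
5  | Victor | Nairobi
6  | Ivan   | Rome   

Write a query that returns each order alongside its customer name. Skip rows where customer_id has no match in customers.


INNER JOIN keeps only orders rows whose customer_id matches an id in customers. Walk through each order:
  - order 1 (Camera): customer_id=4 -> matches Tina
  - order 2 (Tablet): customer_id=NULL, no match -> dropped
  - order 3 (Cable): customer_id=NULL, no match -> dropped
  - order 4 (Speaker): customer_id=2 -> matches Helen
  - order 5 (Mouse): customer_id=5 -> matches Victor
So 2 of 5 rows are dropped.

SQL:
SELECT a.product, b.name AS customer
FROM orders a
INNER JOIN customers b ON a.customer_id = b.id

Result:
product | customer
--------+---------
Camera  | Tina    
Speaker | Helen   
Mouse   | Victor  


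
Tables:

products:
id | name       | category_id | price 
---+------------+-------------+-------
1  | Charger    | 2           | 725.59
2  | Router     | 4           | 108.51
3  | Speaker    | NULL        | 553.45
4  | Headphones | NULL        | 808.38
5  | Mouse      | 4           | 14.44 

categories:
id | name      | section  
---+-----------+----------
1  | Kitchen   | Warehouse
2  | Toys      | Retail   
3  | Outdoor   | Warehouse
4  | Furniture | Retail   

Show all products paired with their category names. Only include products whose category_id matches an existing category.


INNER JOIN keeps only products rows whose category_id matches an id in categories. Walk through each product:
  - product 1 (Charger): category_id=2 -> matches Toys
  - product 2 (Router): category_id=4 -> matches Furniture
  - product 3 (Speaker): category_id=NULL, no match -> dropped
  - product 4 (Headphones): category_id=NULL, no match -> dropped
  - product 5 (Mouse): category_id=4 -> matches Furniture
So 2 of 5 rows are dropped.

SQL:
SELECT a.name, b.name AS category
FROM products a
INNER JOIN categories b ON a.category_id = b.id

Result:
name    | category 
--------+----------
Charger | Toys     
Router  | Furniture
Mouse   | Furniture


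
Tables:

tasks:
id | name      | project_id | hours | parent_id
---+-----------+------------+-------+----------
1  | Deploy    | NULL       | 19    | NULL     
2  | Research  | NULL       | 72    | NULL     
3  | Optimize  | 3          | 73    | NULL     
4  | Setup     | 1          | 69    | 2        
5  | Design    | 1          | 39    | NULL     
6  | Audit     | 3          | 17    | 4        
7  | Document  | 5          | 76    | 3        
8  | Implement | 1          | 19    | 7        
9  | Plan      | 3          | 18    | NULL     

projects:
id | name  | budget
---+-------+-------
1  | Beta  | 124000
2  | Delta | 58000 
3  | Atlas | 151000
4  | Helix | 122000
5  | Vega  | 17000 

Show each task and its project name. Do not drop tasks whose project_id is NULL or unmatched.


LEFT JOIN keeps every row from tasks (the left table); where project_id has no match in projects, the project columns become NULL. Walk through each task:
  - task 1 (Deploy): project_id=NULL, no match -> kept with NULL
  - task 2 (Research): project_id=NULL, no match -> kept with NULL
  - task 3 (Optimize): project_id=3 -> matches Atlas
  - task 4 (Setup): project_id=1 -> matches Beta
  - task 5 (Design): project_id=1 -> matches Beta
  - task 6 (Audit): project_id=3 -> matches Atlas
  - task 7 (Document): project_id=5 -> matches Vega
  - task 8 (Implement): project_id=1 -> matches Beta
  - task 9 (Plan): project_id=3 -> matches Atlas
All 9 rows appear; 2 have NULL project.

SQL:
SELECT a.name, b.name AS project
FROM tasks a
LEFT JOIN projects b ON a.project_id = b.id

Result:
name      | project
----------+--------
Deploy    | NULL   
Research  | NULL   
Optimize  | Atlas  
Setup     | Beta   
Design    | Beta   
Audit     | Atlas  
Document  | Vega   
Implement | Beta   
Plan      | Atlas  


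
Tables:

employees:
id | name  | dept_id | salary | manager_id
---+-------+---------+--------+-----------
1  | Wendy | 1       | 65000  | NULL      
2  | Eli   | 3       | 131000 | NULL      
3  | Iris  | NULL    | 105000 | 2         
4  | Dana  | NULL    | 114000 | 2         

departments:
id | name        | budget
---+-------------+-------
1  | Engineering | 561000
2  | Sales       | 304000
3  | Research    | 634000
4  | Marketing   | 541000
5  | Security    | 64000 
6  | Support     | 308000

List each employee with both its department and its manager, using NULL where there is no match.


Two LEFT JOINs from the same base table employees: one to departments via dept_id, one to employees itself via manager_id. Both are LEFT so every employee is preserved.
Match against departments:
  - employee 1 (Wendy): dept_id=1 -> matches Engineering
  - employee 2 (Eli): dept_id=3 -> matches Research
  - employee 3 (Iris): dept_id=NULL, no match -> kept with NULL
  - employee 4 (Dana): dept_id=NULL, no match -> kept with NULL
Match against employees (self):
  - employee 1 (Wendy): manager_id=NULL -> NULL
  - employee 2 (Eli): manager_id=NULL -> NULL
  - employee 3 (Iris): manager_id=2 -> Eli
  - employee 4 (Dana): manager_id=2 -> Eli

SQL:
SELECT a.name, b.name AS department, c.name AS manager
FROM employees a
LEFT JOIN departments b ON a.dept_id = b.id
LEFT JOIN employees c ON a.manager_id = c.id

Result:
name  | department  | manager
------+-------------+--------
Wendy | Engineering | NULL   
Eli   | Research    | NULL   
Iris  | NULL        | Eli    
Dana  | NULL        | Eli    


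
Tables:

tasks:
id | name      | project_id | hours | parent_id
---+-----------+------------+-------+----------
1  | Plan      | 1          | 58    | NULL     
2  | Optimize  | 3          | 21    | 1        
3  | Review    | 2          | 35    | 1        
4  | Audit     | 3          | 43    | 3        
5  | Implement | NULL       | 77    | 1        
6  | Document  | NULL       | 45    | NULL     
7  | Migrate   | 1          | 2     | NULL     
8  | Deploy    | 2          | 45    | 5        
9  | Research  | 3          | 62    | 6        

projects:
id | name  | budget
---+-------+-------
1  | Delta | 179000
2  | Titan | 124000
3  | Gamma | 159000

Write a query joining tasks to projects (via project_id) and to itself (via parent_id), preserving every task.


Two LEFT JOINs from the same base table tasks: one to projects via project_id, one to tasks itself via parent_id. Both are LEFT so every task is preserved.
Match against projects:
  - task 1 (Plan): project_id=1 -> matches Delta
  - task 2 (Optimize): project_id=3 -> matches Gamma
  - task 3 (Review): project_id=2 -> matches Titan
  - task 4 (Audit): project_id=3 -> matches Gamma
  - task 5 (Implement): project_id=NULL, no match -> kept with NULL
  - task 6 (Document): project_id=NULL, no match -> kept with NULL
  - task 7 (Migrate): project_id=1 -> matches Delta
  - task 8 (Deploy): project_id=2 -> matches Titan
  - task 9 (Research): project_id=3 -> matches Gamma
Match against tasks (self):
  - task 1 (Plan): parent_id=NULL -> NULL
  - task 2 (Optimize): parent_id=1 -> Plan
  - task 3 (Review): parent_id=1 -> Plan
  - task 4 (Audit): parent_id=3 -> Review
  - task 5 (Implement): parent_id=1 -> Plan
  - task 6 (Document): parent_id=NULL -> NULL
  - task 7 (Migrate): parent_id=NULL -> NULL
  - task 8 (Deploy): parent_id=5 -> Implement
  - task 9 (Research): parent_id=6 -> Document

SQL:
SELECT a.name, b.name AS project, c.name AS parent
FROM tasks a
LEFT JOIN projects b ON a.project_id = b.id
LEFT JOIN tasks c ON a.parent_id = c.id

Result:
name      | project | parent   
----------+---------+----------
Plan      | Delta   | NULL     
Optimize  | Gamma   | Plan     
Review    | Titan   | Plan     
Audit     | Gamma   | Review   
Implement | NULL    | Plan     
Document  | NULL    | NULL     
Migrate   | Delta   | NULL     
Deploy    | Titan   | Implement
Research  | Gamma   | Document 


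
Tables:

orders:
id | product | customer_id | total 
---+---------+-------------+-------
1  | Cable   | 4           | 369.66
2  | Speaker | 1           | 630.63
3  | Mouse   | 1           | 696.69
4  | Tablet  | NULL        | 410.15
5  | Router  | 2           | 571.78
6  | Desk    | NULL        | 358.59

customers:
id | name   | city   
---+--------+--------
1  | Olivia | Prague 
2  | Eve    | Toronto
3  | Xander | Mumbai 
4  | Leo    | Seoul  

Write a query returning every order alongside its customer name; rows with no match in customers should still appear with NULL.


LEFT JOIN keeps every row from orders (the left table); where customer_id has no match in customers, the customer columns become NULL. Walk through each order:
  - order 1 (Cable): customer_id=4 -> matches Leo
  - order 2 (Speaker): customer_id=1 -> matches Olivia
  - order 3 (Mouse): customer_id=1 -> matches Olivia
  - order 4 (Tablet): customer_id=NULL, no match -> kept with NULL
  - order 5 (Router): customer_id=2 -> matches Eve
  - order 6 (Desk): customer_id=NULL, no match -> kept with NULL
All 6 rows appear; 2 have NULL customer.

SQL:
SELECT a.product, b.name AS customer
FROM orders a
LEFT JOIN customers b ON a.customer_id = b.id

Result:
product | customer
--------+---------
Cable   | Leo     
Speaker | Olivia  
Mouse   | Olivia  
Tablet  | NULL    
Router  | Eve     
Desk    | NULL    


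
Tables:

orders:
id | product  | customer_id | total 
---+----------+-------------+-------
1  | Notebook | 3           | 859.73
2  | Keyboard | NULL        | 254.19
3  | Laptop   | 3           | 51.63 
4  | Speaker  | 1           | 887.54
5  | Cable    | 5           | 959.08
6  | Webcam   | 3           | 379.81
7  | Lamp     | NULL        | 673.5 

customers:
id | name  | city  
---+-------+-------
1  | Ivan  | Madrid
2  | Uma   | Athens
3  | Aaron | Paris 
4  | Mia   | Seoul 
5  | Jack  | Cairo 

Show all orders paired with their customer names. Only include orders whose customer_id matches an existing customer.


INNER JOIN keeps only orders rows whose customer_id matches an id in customers. Walk through each order:
  - order 1 (Notebook): customer_id=3 -> matches Aaron
  - order 2 (Keyboard): customer_id=NULL, no match -> dropped
  - order 3 (Laptop): customer_id=3 -> matches Aaron
  - order 4 (Speaker): customer_id=1 -> matches Ivan
  - order 5 (Cable): customer_id=5 -> matches Jack
  - order 6 (Webcam): customer_id=3 -> matches Aaron
  - order 7 (Lamp): customer_id=NULL, no match -> dropped
So 2 of 7 rows are dropped.

SQL:
SELECT a.product, b.name AS customer
FROM orders a
INNER JOIN customers b ON a.customer_id = b.id

Result:
product  | customer
---------+---------
Notebook | Aaron   
Laptop   | Aaron   
Speaker  | Ivan    
Cable    | Jack    
Webcam   | Aaron   


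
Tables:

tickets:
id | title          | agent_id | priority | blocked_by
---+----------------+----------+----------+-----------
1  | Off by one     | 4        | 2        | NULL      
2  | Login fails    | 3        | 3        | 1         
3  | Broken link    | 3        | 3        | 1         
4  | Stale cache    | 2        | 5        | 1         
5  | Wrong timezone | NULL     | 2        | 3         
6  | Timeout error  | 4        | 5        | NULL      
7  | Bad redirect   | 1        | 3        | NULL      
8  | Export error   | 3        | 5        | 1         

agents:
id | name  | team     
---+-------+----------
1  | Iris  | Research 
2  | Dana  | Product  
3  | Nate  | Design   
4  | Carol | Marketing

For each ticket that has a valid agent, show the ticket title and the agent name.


INNER JOIN keeps only tickets rows whose agent_id matches an id in agents. Walk through each ticket:
  - ticket 1 (Off by one): agent_id=4 -> matches Carol
  - ticket 2 (Login fails): agent_id=3 -> matches Nate
  - ticket 3 (Broken link): agent_id=3 -> matches Nate
  - ticket 4 (Stale cache): agent_id=2 -> matches Dana
  - ticket 5 (Wrong timezone): agent_id=NULL, no match -> dropped
  - ticket 6 (Timeout error): agent_id=4 -> matches Carol
  - ticket 7 (Bad redirect): agent_id=1 -> matches Iris
  - ticket 8 (Export error): agent_id=3 -> matches Nate
So 1 of 8 rows is dropped.

SQL:
SELECT a.title, b.name AS agent
FROM tickets a
INNER JOIN agents b ON a.agent_id = b.id

Result:
title         | agent
--------------+------
Off by one    | Carol
Login fails   | Nate 
Broken link   | Nate 
Stale cache   | Dana 
Timeout error | Carol
Bad redirect  | Iris 
Export error  | Nate 


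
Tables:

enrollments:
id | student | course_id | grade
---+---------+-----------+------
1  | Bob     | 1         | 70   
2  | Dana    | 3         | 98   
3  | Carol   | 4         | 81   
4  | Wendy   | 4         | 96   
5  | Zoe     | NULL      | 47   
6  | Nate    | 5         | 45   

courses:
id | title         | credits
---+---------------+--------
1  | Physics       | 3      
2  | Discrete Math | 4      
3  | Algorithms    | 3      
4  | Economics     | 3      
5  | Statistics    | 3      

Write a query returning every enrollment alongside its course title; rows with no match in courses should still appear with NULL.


LEFT JOIN keeps every row from enrollments (the left table); where course_id has no match in courses, the course columns become NULL. Walk through each enrollment:
  - enrollment 1 (Bob): course_id=1 -> matches Physics
  - enrollment 2 (Dana): course_id=3 -> matches Algorithms
  - enrollment 3 (Carol): course_id=4 -> matches Economics
  - enrollment 4 (Wendy): course_id=4 -> matches Economics
  - enrollment 5 (Zoe): course_id=NULL, no match -> kept with NULL
  - enrollment 6 (Nate): course_id=5 -> matches Statistics
All 6 rows appear; 1 has NULL course.

SQL:
SELECT a.student, b.title AS course
FROM enrollments a
LEFT JOIN courses b ON a.course_id = b.id

Result:
student | course    
--------+-----------
Bob     | Physics   
Dana    | Algorithms
Carol   | Economics 
Wendy   | Economics 
Zoe     | NULL      
Nate    | Statistics


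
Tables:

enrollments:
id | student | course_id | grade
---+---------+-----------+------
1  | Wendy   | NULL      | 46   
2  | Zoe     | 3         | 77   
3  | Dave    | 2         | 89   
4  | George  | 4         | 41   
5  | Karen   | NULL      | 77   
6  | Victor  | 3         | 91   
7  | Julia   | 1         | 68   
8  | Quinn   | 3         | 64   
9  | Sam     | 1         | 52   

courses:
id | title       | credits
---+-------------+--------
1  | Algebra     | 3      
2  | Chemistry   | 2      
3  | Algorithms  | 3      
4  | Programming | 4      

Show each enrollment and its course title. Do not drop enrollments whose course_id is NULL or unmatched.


LEFT JOIN keeps every row from enrollments (the left table); where course_id has no match in courses, the course columns become NULL. Walk through each enrollment:
  - enrollment 1 (Wendy): course_id=NULL, no match -> kept with NULL
  - enrollment 2 (Zoe): course_id=3 -> matches Algorithms
  - enrollment 3 (Dave): course_id=2 -> matches Chemistry
  - enrollment 4 (George): course_id=4 -> matches Programming
  - enrollment 5 (Karen): course_id=NULL, no match -> kept with NULL
  - enrollment 6 (Victor): course_id=3 -> matches Algorithms
  - enrollment 7 (Julia): course_id=1 -> matches Algebra
  - enrollment 8 (Quinn): course_id=3 -> matches Algorithms
  - enrollment 9 (Sam): course_id=1 -> matches Algebra
All 9 rows appear; 2 have NULL course.

SQL:
SELECT a.student, b.title AS course
FROM enrollments a
LEFT JOIN courses b ON a.course_id = b.id

Result:
student | course     
--------+------------
Wendy   | NULL       
Zoe     | Algorithms 
Dave    | Chemistry  
George  | Programming
Karen   | NULL       
Victor  | Algorithms 
Julia   | Algebra    
Quinn   | Algorithms 
Sam     | Algebra    


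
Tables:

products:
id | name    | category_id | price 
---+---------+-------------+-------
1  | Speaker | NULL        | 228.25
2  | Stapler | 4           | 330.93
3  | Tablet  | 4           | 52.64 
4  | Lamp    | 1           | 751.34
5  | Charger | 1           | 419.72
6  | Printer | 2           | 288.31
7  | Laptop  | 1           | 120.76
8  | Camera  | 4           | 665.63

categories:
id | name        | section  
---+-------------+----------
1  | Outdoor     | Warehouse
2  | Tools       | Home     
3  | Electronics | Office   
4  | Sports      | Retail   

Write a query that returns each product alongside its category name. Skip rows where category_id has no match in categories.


INNER JOIN keeps only products rows whose category_id matches an id in categories. Walk through each product:
  - product 1 (Speaker): category_id=NULL, no match -> dropped
  - product 2 (Stapler): category_id=4 -> matches Sports
  - product 3 (Tablet): category_id=4 -> matches Sports
  - product 4 (Lamp): category_id=1 -> matches Outdoor
  - product 5 (Charger): category_id=1 -> matches Outdoor
  - product 6 (Printer): category_id=2 -> matches Tools
  - product 7 (Laptop): category_id=1 -> matches Outdoor
  - product 8 (Camera): category_id=4 -> matches Sports
So 1 of 8 rows is dropped.

SQL:
SELECT a.name, b.name AS category
FROM products a
INNER JOIN categories b ON a.category_id = b.id

Result:
name    | category
--------+---------
Stapler | Sports  
Tablet  | Sports  
Lamp    | Outdoor 
Charger | Outdoor 
Printer | Tools   
Laptop  | Outdoor 
Camera  | Sports  


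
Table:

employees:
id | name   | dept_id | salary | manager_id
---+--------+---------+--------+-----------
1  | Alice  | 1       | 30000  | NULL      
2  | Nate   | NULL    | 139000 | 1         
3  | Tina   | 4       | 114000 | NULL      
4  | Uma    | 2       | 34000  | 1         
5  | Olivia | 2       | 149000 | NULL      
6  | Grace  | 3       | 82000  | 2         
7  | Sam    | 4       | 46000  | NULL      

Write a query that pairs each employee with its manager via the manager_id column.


This is a self-join: employees is joined to a second copy of itself, matching each row's manager_id to another row's id. Use LEFT JOIN so rows with manager_id=NULL are kept.
  - employee 1 (Alice): manager_id=NULL -> NULL
  - employee 2 (Nate): manager_id=1 -> Alice
  - employee 3 (Tina): manager_id=NULL -> NULL
  - employee 4 (Uma): manager_id=1 -> Alice
  - employee 5 (Olivia): manager_id=NULL -> NULL
  - employee 6 (Grace): manager_id=2 -> Nate
  - employee 7 (Sam): manager_id=NULL -> NULL

SQL:
SELECT a.name AS item, b.name AS manager
FROM employees a
LEFT JOIN employees b ON a.manager_id = b.id

Result:
item   | manager
-------+--------
Alice  | NULL   
Nate   | Alice  
Tina   | NULL   
Uma    | Alice  
Olivia | NULL   
Grace  | Nate   
Sam    | NULL   


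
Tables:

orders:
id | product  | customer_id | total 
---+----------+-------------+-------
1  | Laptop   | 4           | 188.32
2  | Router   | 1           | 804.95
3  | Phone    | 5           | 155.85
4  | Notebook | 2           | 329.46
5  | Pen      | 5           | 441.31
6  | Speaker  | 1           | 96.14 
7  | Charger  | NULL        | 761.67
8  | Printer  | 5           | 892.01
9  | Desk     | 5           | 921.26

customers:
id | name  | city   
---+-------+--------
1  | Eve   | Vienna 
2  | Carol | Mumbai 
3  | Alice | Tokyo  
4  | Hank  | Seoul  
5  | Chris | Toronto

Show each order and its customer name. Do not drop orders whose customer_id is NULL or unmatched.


LEFT JOIN keeps every row from orders (the left table); where customer_id has no match in customers, the customer columns become NULL. Walk through each order:
  - order 1 (Laptop): customer_id=4 -> matches Hank
  - order 2 (Router): customer_id=1 -> matches Eve
  - order 3 (Phone): customer_id=5 -> matches Chris
  - order 4 (Notebook): customer_id=2 -> matches Carol
  - order 5 (Pen): customer_id=5 -> matches Chris
  - order 6 (Speaker): customer_id=1 -> matches Eve
  - order 7 (Charger): customer_id=NULL, no match -> kept with NULL
  - order 8 (Printer): customer_id=5 -> matches Chris
  - order 9 (Desk): customer_id=5 -> matches Chris
All 9 rows appear; 1 has NULL customer.

SQL:
SELECT a.product, b.name AS customer
FROM orders a
LEFT JOIN customers b ON a.customer_id = b.id

Result:
product  | customer
---------+---------
Laptop   | Hank    
Router   | Eve     
Phone    | Chris   
Notebook | Carol   
Pen      | Chris   
Speaker  | Eve     
Charger  | NULL    
Printer  | Chris   
Desk     | Chris   


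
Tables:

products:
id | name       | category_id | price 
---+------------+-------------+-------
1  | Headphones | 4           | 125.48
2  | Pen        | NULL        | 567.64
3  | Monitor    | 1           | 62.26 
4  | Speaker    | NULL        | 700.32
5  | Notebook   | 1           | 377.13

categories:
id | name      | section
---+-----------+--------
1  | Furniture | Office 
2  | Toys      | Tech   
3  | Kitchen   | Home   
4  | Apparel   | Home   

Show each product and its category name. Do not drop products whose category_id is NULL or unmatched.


LEFT JOIN keeps every row from products (the left table); where category_id has no match in categories, the category columns become NULL. Walk through each product:
  - product 1 (Headphones): category_id=4 -> matches Apparel
  - product 2 (Pen): category_id=NULL, no match -> kept with NULL
  - product 3 (Monitor): category_id=1 -> matches Furniture
  - product 4 (Speaker): category_id=NULL, no match -> kept with NULL
  - product 5 (Notebook): category_id=1 -> matches Furniture
All 5 rows appear; 2 have NULL category.

SQL:
SELECT a.name, b.name AS category
FROM products a
LEFT JOIN categories b ON a.category_id = b.id

Result:
name       | category 
-----------+----------
Headphones | Apparel  
Pen        | NULL     
Monitor    | Furniture
Speaker    | NULL     
Notebook   | Furniture


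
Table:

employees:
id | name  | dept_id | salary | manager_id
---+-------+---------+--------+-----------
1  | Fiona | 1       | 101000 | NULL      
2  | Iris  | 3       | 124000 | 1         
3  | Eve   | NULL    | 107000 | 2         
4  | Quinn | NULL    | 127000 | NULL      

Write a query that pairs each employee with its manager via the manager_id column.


This is a self-join: employees is joined to a second copy of itself, matching each row's manager_id to another row's id. Use LEFT JOIN so rows with manager_id=NULL are kept.
  - employee 1 (Fiona): manager_id=NULL -> NULL
  - employee 2 (Iris): manager_id=1 -> Fiona
  - employee 3 (Eve): manager_id=2 -> Iris
  - employee 4 (Quinn): manager_id=NULL -> NULL

SQL:
SELECT a.name AS item, b.name AS manager
FROM employees a
LEFT JOIN employees b ON a.manager_id = b.id

Result:
item  | manager
------+--------
Fiona | NULL   
Iris  | Fiona  
Eve   | Iris   
Quinn | NULL   


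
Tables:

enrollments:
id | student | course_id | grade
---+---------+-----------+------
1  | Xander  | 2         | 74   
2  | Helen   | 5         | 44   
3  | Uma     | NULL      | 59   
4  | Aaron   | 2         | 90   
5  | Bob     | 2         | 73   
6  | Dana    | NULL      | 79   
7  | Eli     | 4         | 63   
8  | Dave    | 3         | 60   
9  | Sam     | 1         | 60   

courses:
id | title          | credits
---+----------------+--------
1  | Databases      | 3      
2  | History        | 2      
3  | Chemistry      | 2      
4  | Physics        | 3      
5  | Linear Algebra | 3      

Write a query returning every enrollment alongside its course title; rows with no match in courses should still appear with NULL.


LEFT JOIN keeps every row from enrollments (the left table); where course_id has no match in courses, the course columns become NULL. Walk through each enrollment:
  - enrollment 1 (Xander): course_id=2 -> matches History
  - enrollment 2 (Helen): course_id=5 -> matches Linear Algebra
  - enrollment 3 (Uma): course_id=NULL, no match -> kept with NULL
  - enrollment 4 (Aaron): course_id=2 -> matches History
  - enrollment 5 (Bob): course_id=2 -> matches History
  - enrollment 6 (Dana): course_id=NULL, no match -> kept with NULL
  - enrollment 7 (Eli): course_id=4 -> matches Physics
  - enrollment 8 (Dave): course_id=3 -> matches Chemistry
  - enrollment 9 (Sam): course_id=1 -> matches Databases
All 9 rows appear; 2 have NULL course.

SQL:
SELECT a.student, b.title AS course
FROM enrollments a
LEFT JOIN courses b ON a.course_id = b.id

Result:
student | course        
--------+---------------
Xander  | History       
Helen   | Linear Algebra
Uma     | NULL          
Aaron   | History       
Bob     | History       
Dana    | NULL          
Eli     | Physics       
Dave    | Chemistry     
Sam     | Databases     


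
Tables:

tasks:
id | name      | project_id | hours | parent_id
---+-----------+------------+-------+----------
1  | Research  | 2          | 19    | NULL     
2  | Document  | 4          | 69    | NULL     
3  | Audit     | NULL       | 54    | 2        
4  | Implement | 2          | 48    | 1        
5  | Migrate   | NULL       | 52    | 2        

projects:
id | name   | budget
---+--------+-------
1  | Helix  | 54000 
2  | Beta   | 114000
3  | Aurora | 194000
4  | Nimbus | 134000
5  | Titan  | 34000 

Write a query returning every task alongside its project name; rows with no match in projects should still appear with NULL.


LEFT JOIN keeps every row from tasks (the left table); where project_id has no match in projects, the project columns become NULL. Walk through each task:
  - task 1 (Research): project_id=2 -> matches Beta
  - task 2 (Document): project_id=4 -> matches Nimbus
  - task 3 (Audit): project_id=NULL, no match -> kept with NULL
  - task 4 (Implement): project_id=2 -> matches Beta
  - task 5 (Migrate): project_id=NULL, no match -> kept with NULL
All 5 rows appear; 2 have NULL project.

SQL:
SELECT a.name, b.name AS project
FROM tasks a
LEFT JOIN projects b ON a.project_id = b.id

Result:
name      | project
----------+--------
Research  | Beta   
Document  | Nimbus 
Audit     | NULL   
Implement | Beta   
Migrate   | NULL   


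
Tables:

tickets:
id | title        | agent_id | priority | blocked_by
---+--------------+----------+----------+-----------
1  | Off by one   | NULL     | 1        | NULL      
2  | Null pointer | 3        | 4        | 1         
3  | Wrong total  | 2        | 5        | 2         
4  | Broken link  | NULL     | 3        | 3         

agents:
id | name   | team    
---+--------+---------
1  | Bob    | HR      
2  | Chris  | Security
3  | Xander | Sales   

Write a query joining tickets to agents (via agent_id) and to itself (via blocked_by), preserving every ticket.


Two LEFT JOINs from the same base table tickets: one to agents via agent_id, one to tickets itself via blocked_by. Both are LEFT so every ticket is preserved.
Match against agents:
  - ticket 1 (Off by one): agent_id=NULL, no match -> kept with NULL
  - ticket 2 (Null pointer): agent_id=3 -> matches Xander
  - ticket 3 (Wrong total): agent_id=2 -> matches Chris
  - ticket 4 (Broken link): agent_id=NULL, no match -> kept with NULL
Match against tickets (self):
  - ticket 1 (Off by one): blocked_by=NULL -> NULL
  - ticket 2 (Null pointer): blocked_by=1 -> Off by one
  - ticket 3 (Wrong total): blocked_by=2 -> Null pointer
  - ticket 4 (Broken link): blocked_by=3 -> Wrong total

SQL:
SELECT a.title, b.name AS agent, c.title AS blocked_by
FROM tickets a
LEFT JOIN agents b ON a.agent_id = b.id
LEFT JOIN tickets c ON a.blocked_by = c.id

Result:
title        | agent  | blocked_by  
-------------+--------+-------------
Off by one   | NULL   | NULL        
Null pointer | Xander | Off by one  
Wrong total  | Chris  | Null pointer
Broken link  | NULL   | Wrong total 


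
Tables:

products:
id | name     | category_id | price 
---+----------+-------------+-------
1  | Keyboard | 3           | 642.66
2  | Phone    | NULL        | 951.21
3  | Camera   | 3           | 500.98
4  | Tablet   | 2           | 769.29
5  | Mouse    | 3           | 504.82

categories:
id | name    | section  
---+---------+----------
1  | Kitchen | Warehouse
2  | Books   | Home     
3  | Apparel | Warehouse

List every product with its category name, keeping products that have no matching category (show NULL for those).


LEFT JOIN keeps every row from products (the left table); where category_id has no match in categories, the category columns become NULL. Walk through each product:
  - product 1 (Keyboard): category_id=3 -> matches Apparel
  - product 2 (Phone): category_id=NULL, no match -> kept with NULL
  - product 3 (Camera): category_id=3 -> matches Apparel
  - product 4 (Tablet): category_id=2 -> matches Books
  - product 5 (Mouse): category_id=3 -> matches Apparel
All 5 rows appear; 1 has NULL category.

SQL:
SELECT a.name, b.name AS category
FROM products a
LEFT JOIN categories b ON a.category_id = b.id

Result:
name     | category
---------+---------
Keyboard | Apparel 
Phone    | NULL    
Camera   | Apparel 
Tablet   | Books   
Mouse    | Apparel 


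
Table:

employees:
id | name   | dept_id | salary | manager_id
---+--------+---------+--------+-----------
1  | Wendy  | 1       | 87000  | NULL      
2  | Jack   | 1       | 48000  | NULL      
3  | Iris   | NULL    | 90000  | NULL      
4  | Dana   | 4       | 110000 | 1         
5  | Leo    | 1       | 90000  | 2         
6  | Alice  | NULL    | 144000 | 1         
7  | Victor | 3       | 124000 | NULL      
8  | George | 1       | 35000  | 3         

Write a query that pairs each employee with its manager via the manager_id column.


This is a self-join: employees is joined to a second copy of itself, matching each row's manager_id to another row's id. Use LEFT JOIN so rows with manager_id=NULL are kept.
  - employee 1 (Wendy): manager_id=NULL -> NULL
  - employee 2 (Jack): manager_id=NULL -> NULL
  - employee 3 (Iris): manager_id=NULL -> NULL
  - employee 4 (Dana): manager_id=1 -> Wendy
  - employee 5 (Leo): manager_id=2 -> Jack
  - employee 6 (Alice): manager_id=1 -> Wendy
  - employee 7 (Victor): manager_id=NULL -> NULL
  - employee 8 (George): manager_id=3 -> Iris

SQL:
SELECT a.name AS item, b.name AS manager
FROM employees a
LEFT JOIN employees b ON a.manager_id = b.id

Result:
item   | manager
-------+--------
Wendy  | NULL   
Jack   | NULL   
Iris   | NULL   
Dana   | Wendy  
Leo    | Jack   
Alice  | Wendy  
Victor | NULL   
George | Iris   


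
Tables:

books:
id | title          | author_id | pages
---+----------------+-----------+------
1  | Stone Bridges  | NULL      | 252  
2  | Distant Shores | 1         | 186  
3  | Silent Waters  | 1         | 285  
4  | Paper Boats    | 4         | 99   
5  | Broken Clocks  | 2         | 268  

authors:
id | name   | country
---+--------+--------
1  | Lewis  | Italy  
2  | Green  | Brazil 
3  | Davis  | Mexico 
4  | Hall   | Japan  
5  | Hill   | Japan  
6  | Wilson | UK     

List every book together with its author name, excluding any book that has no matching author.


INNER JOIN keeps only books rows whose author_id matches an id in authors. Walk through each book:
  - book 1 (Stone Bridges): author_id=NULL, no match -> dropped
  - book 2 (Distant Shores): author_id=1 -> matches Lewis
  - book 3 (Silent Waters): author_id=1 -> matches Lewis
  - book 4 (Paper Boats): author_id=4 -> matches Hall
  - book 5 (Broken Clocks): author_id=2 -> matches Green
So 1 of 5 rows is dropped.

SQL:
SELECT a.title, b.name AS author
FROM books a
INNER JOIN authors b ON a.author_id = b.id

Result:
title          | author
---------------+-------
Distant Shores | Lewis 
Silent Waters  | Lewis 
Paper Boats    | Hall  
Broken Clocks  | Green 
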